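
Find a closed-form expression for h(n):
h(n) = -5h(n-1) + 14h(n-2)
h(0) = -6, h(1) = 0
Characteristic equation: x² + 5x - 14 = 0, which factors as (x - (-7))(x - (2)) = 0.
Roots r₁ = -7, r₂ = 2 (distinct).
General solution: h(n) = A·(-7)^n + B·(2)^n.
From h(0) = -6: A + B = -6.
From h(1) = 0: -7A + 2B = 0.
Solving: A = - \frac{4}{3}, B = - \frac{14}{3}.
So h(n) = - \frac{4 \left(-7\right)^{n}}{3} - \frac{14 \cdot 2^{n}}{3}.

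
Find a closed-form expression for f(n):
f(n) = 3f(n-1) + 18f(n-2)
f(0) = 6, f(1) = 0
Characteristic equation: x² - 3x - 18 = 0, which factors as (x - (-3))(x - (6)) = 0.
Roots r₁ = -3, r₂ = 6 (distinct).
General solution: f(n) = A·(-3)^n + B·(6)^n.
From f(0) = 6: A + B = 6.
From f(1) = 0: -3A + 6B = 0.
Solving: A = 4, B = 2.
So f(n) = 4 \left(-3\right)^{n} + 2 \cdot 6^{n}.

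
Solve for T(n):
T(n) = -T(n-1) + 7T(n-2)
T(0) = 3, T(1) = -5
Characteristic equation: x² + x - 7 = 0.
Discriminant Δ = (-1)² + 4·(7) = 29.
Roots r₁,₂ = (-1 ± √29)/2, so r₁ = - \frac{1}{2} + \frac{\sqrt{29}}{2}, r₂ = - \frac{\sqrt{29}}{2} - \frac{1}{2}.
General solution: T(n) = A·r₁^n + B·r₂^n.
From the initial conditions, A + B = 3 and r₁A + r₂B = -5.
Since r₁ - r₂ = √29: A = (-5 - (3)r₂)/√29 = \frac{3}{2} - \frac{7 \sqrt{29}}{58}, and B = 3 - A = \frac{7 \sqrt{29}}{58} + \frac{3}{2}.
So T(n) = \left(\frac{3}{2} - \frac{7 \sqrt{29}}{58}\right)\left(- \frac{1}{2} + \frac{\sqrt{29}}{2}\right)^n + \left(\frac{7 \sqrt{29}}{58} + \frac{3}{2}\right)\left(- \frac{\sqrt{29}}{2} - \frac{1}{2}\right)^n.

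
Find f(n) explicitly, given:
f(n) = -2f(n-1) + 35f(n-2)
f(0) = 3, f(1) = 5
Characteristic equation: x² + 2x - 35 = 0, which factors as (x - (-7))(x - (5)) = 0.
Roots r₁ = -7, r₂ = 5 (distinct).
General solution: f(n) = A·(-7)^n + B·(5)^n.
From f(0) = 3: A + B = 3.
From f(1) = 5: -7A + 5B = 5.
Solving: A = \frac{5}{6}, B = \frac{13}{6}.
So f(n) = \frac{5 \left(-7\right)^{n}}{6} + \frac{13 \cdot 5^{n}}{6}.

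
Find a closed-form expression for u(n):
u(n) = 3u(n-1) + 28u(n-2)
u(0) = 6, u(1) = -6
Characteristic equation: x² - 3x - 28 = 0, which factors as (x - (7))(x - (-4)) = 0.
Roots r₁ = 7, r₂ = -4 (distinct).
General solution: u(n) = A·(7)^n + B·(-4)^n.
From u(0) = 6: A + B = 6.
From u(1) = -6: 7A - 4B = -6.
Solving: A = \frac{18}{11}, B = \frac{48}{11}.
So u(n) = \frac{48 \left(-4\right)^{n}}{11} + \frac{18 \cdot 7^{n}}{11}.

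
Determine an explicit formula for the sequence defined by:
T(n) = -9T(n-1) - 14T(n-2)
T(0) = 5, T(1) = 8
Characteristic equation: x² + 9x + 14 = 0, which factors as (x - (-7))(x - (-2)) = 0.
Roots r₁ = -7, r₂ = -2 (distinct).
General solution: T(n) = A·(-7)^n + B·(-2)^n.
From T(0) = 5: A + B = 5.
From T(1) = 8: -7A - 2B = 8.
Solving: A = - \frac{18}{5}, B = \frac{43}{5}.
So T(n) = \frac{43 \left(-2\right)^{n}}{5} - \frac{18 \left(-7\right)^{n}}{5}.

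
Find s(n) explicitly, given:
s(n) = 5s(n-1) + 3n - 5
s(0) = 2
First-order linear with linear forcing.
Homogeneous solution: s_h(n) = A·(5)^n.
Try particular s_p(n) = pn + q. Substituting:
  pn + q = 5(p(n-1) + q) + 3n - 5.
Matching the n-coefficient: p = 5p + 3 ⇒ p = - \frac{3}{4}.
Matching constants: q = -5p + 5q - 5 ⇒ q = \frac{5}{16}.
General: s(n) = A·(5)^n - \frac{3 n}{4} + \frac{5}{16}.
Apply s(0) = 2: A + \frac{5}{16} = 2 ⇒ A = \frac{27}{16}.
So s(n) = \frac{27 \cdot 5^{n}}{16} - \frac{3 n}{4} + \frac{5}{16}.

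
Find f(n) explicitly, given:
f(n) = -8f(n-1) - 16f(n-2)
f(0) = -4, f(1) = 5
Characteristic equation: x² + 8x + 16 = 0, which is (x - (-4))².
Repeated root r = -4.
General solution: f(n) = (A + Bn)·(-4)^n.
From f(0) = -4: A = -4.
From f(1) = 5: (A + B)·(-4) = 5 ⇒ B = \frac{11}{4}.
So f(n) = \left(\frac{11 n}{4} - 4\right) \cdot (-4)^n.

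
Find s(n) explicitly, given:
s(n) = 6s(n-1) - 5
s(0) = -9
First-order linear non-homogeneous.
Homogeneous solution: s_h(n) = A·(6)^n.
Try constant particular solution s_p = K: K = 6K - 5 ⇒ K = 1.
General: s(n) = A·(6)^n + 1.
Apply s(0) = -9: A + 1 = -9 ⇒ A = -10.
So s(n) = 1 - 10 \cdot 6^{n}.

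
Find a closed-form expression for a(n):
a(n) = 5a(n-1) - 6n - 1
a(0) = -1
First-order linear with linear forcing.
Homogeneous solution: a_h(n) = A·(5)^n.
Try particular a_p(n) = pn + q. Substituting:
  pn + q = 5(p(n-1) + q) - 6n - 1.
Matching the n-coefficient: p = 5p - 6 ⇒ p = \frac{3}{2}.
Matching constants: q = -5p + 5q - 1 ⇒ q = \frac{17}{8}.
General: a(n) = A·(5)^n + \frac{3 n}{2} + \frac{17}{8}.
Apply a(0) = -1: A + \frac{17}{8} = -1 ⇒ A = - \frac{25}{8}.
So a(n) = - \frac{25 \cdot 5^{n}}{8} + \frac{3 n}{2} + \frac{17}{8}.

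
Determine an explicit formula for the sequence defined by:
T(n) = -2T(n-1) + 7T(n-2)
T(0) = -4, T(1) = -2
Characteristic equation: x² + 2x - 7 = 0.
Discriminant Δ = (-2)² + 4·(7) = 32.
Roots r₁,₂ = (-2 ± √32)/2, so r₁ = -1 + 2 \sqrt{2}, r₂ = - 2 \sqrt{2} - 1.
General solution: T(n) = A·r₁^n + B·r₂^n.
From the initial conditions, A + B = -4 and r₁A + r₂B = -2.
Since r₁ - r₂ = √32: A = (-2 - (-4)r₂)/√32 = -2 - \frac{3 \sqrt{2}}{4}, and B = -4 - A = -2 + \frac{3 \sqrt{2}}{4}.
So T(n) = \left(-2 - \frac{3 \sqrt{2}}{4}\right)\left(-1 + 2 \sqrt{2}\right)^n + \left(-2 + \frac{3 \sqrt{2}}{4}\right)\left(- 2 \sqrt{2} - 1\right)^n.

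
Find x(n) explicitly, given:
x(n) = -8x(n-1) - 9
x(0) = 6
First-order linear non-homogeneous.
Homogeneous solution: x_h(n) = A·(-8)^n.
Try constant particular solution x_p = K: K = -8K - 9 ⇒ K = -1.
General: x(n) = A·(-8)^n - 1.
Apply x(0) = 6: A - 1 = 6 ⇒ A = 7.
So x(n) = 7 \left(-8\right)^{n} - 1.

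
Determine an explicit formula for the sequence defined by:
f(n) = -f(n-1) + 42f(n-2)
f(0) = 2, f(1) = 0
Characteristic equation: x² + x - 42 = 0, which factors as (x - (6))(x - (-7)) = 0.
Roots r₁ = 6, r₂ = -7 (distinct).
General solution: f(n) = A·(6)^n + B·(-7)^n.
From f(0) = 2: A + B = 2.
From f(1) = 0: 6A - 7B = 0.
Solving: A = \frac{14}{13}, B = \frac{12}{13}.
So f(n) = \frac{12 \left(-7\right)^{n}}{13} + \frac{14 \cdot 6^{n}}{13}.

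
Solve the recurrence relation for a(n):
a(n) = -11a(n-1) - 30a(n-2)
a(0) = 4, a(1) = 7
Characteristic equation: x² + 11x + 30 = 0, which factors as (x - (-6))(x - (-5)) = 0.
Roots r₁ = -6, r₂ = -5 (distinct).
General solution: a(n) = A·(-6)^n + B·(-5)^n.
From a(0) = 4: A + B = 4.
From a(1) = 7: -6A - 5B = 7.
Solving: A = -27, B = 31.
So a(n) = 31 \left(-5\right)^{n} - 27 \left(-6\right)^{n}.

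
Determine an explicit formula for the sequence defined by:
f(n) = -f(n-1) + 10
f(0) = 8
First-order linear non-homogeneous.
Homogeneous solution: f_h(n) = A·(-1)^n.
Try constant particular solution f_p = K: K = -K + 10 ⇒ K = 5.
General: f(n) = A·(-1)^n + 5.
Apply f(0) = 8: A + 5 = 8 ⇒ A = 3.
So f(n) = 3 \left(-1\right)^{n} + 5.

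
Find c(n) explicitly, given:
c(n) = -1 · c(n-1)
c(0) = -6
Pure geometric recurrence with ratio -1.
By induction c(n) = c(0) · (-1)^n = - 6 \left(-1\right)^{n}.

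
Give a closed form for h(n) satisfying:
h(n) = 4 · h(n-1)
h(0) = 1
Pure geometric recurrence with ratio 4.
By induction h(n) = h(0) · (4)^n = 4^{n}.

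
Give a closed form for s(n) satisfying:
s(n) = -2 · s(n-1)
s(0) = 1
Pure geometric recurrence with ratio -2.
By induction s(n) = s(0) · (-2)^n = \left(-2\right)^{n}.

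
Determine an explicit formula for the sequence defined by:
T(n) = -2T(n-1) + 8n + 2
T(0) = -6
First-order linear with linear forcing.
Homogeneous solution: T_h(n) = A·(-2)^n.
Try particular T_p(n) = pn + q. Substituting:
  pn + q = -2(p(n-1) + q) + 8n + 2.
Matching the n-coefficient: p = -2p + 8 ⇒ p = \frac{8}{3}.
Matching constants: q = 2p - 2q + 2 ⇒ q = \frac{22}{9}.
General: T(n) = A·(-2)^n + \frac{8 n}{3} + \frac{22}{9}.
Apply T(0) = -6: A + \frac{22}{9} = -6 ⇒ A = - \frac{76}{9}.
So T(n) = - \frac{76 \left(-2\right)^{n}}{9} + \frac{8 n}{3} + \frac{22}{9}.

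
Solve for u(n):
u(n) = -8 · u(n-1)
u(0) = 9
Pure geometric recurrence with ratio -8.
By induction u(n) = u(0) · (-8)^n = 9 \left(-8\right)^{n}.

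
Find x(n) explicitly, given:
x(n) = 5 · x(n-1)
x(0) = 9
Pure geometric recurrence with ratio 5.
By induction x(n) = x(0) · (5)^n = 9 \cdot 5^{n}.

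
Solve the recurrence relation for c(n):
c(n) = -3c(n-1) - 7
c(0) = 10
First-order linear non-homogeneous.
Homogeneous solution: c_h(n) = A·(-3)^n.
Try constant particular solution c_p = K: K = -3K - 7 ⇒ K = - \frac{7}{4}.
General: c(n) = A·(-3)^n - \frac{7}{4}.
Apply c(0) = 10: A - \frac{7}{4} = 10 ⇒ A = \frac{47}{4}.
So c(n) = \frac{47 \left(-3\right)^{n}}{4} - \frac{7}{4}.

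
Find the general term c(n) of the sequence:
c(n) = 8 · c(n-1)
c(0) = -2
Pure geometric recurrence with ratio 8.
By induction c(n) = c(0) · (8)^n = - 2 \cdot 8^{n}.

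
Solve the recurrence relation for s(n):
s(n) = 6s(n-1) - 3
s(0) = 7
First-order linear non-homogeneous.
Homogeneous solution: s_h(n) = A·(6)^n.
Try constant particular solution s_p = K: K = 6K - 3 ⇒ K = \frac{3}{5}.
General: s(n) = A·(6)^n + \frac{3}{5}.
Apply s(0) = 7: A + \frac{3}{5} = 7 ⇒ A = \frac{32}{5}.
So s(n) = \frac{32 \cdot 6^{n}}{5} + \frac{3}{5}.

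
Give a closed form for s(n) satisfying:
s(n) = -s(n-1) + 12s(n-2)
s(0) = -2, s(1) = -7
Characteristic equation: x² + x - 12 = 0, which factors as (x - (-4))(x - (3)) = 0.
Roots r₁ = -4, r₂ = 3 (distinct).
General solution: s(n) = A·(-4)^n + B·(3)^n.
From s(0) = -2: A + B = -2.
From s(1) = -7: -4A + 3B = -7.
Solving: A = \frac{1}{7}, B = - \frac{15}{7}.
So s(n) = \frac{\left(-4\right)^{n}}{7} - \frac{15 \cdot 3^{n}}{7}.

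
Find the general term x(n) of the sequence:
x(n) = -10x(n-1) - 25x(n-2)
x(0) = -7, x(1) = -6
Characteristic equation: x² + 10x + 25 = 0, which is (x - (-5))².
Repeated root r = -5.
General solution: x(n) = (A + Bn)·(-5)^n.
From x(0) = -7: A = -7.
From x(1) = -6: (A + B)·(-5) = -6 ⇒ B = \frac{41}{5}.
So x(n) = \left(\frac{41 n}{5} - 7\right) \cdot (-5)^n.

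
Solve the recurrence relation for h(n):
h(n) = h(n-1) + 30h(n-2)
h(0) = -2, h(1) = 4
Characteristic equation: x² - x - 30 = 0, which factors as (x - (6))(x - (-5)) = 0.
Roots r₁ = 6, r₂ = -5 (distinct).
General solution: h(n) = A·(6)^n + B·(-5)^n.
From h(0) = -2: A + B = -2.
From h(1) = 4: 6A - 5B = 4.
Solving: A = - \frac{6}{11}, B = - \frac{16}{11}.
So h(n) = - \frac{16 \left(-5\right)^{n}}{11} - \frac{6 \cdot 6^{n}}{11}.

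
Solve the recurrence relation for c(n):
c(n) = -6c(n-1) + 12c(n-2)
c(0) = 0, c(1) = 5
Characteristic equation: x² + 6x - 12 = 0.
Discriminant Δ = (-6)² + 4·(12) = 84.
Roots r₁,₂ = (-6 ± √84)/2, so r₁ = -3 + \sqrt{21}, r₂ = - \sqrt{21} - 3.
General solution: c(n) = A·r₁^n + B·r₂^n.
From the initial conditions, A + B = 0 and r₁A + r₂B = 5.
Since r₁ - r₂ = √84: A = (5 - (0)r₂)/√84 = \frac{5 \sqrt{21}}{42}, and B = 0 - A = - \frac{5 \sqrt{21}}{42}.
So c(n) = \left(\frac{5 \sqrt{21}}{42}\right)\left(-3 + \sqrt{21}\right)^n + \left(- \frac{5 \sqrt{21}}{42}\right)\left(- \sqrt{21} - 3\right)^n.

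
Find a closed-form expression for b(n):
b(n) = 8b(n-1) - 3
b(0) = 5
First-order linear non-homogeneous.
Homogeneous solution: b_h(n) = A·(8)^n.
Try constant particular solution b_p = K: K = 8K - 3 ⇒ K = \frac{3}{7}.
General: b(n) = A·(8)^n + \frac{3}{7}.
Apply b(0) = 5: A + \frac{3}{7} = 5 ⇒ A = \frac{32}{7}.
So b(n) = \frac{32 \cdot 8^{n}}{7} + \frac{3}{7}.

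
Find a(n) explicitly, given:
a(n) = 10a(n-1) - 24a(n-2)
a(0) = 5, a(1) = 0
Characteristic equation: x² - 10x + 24 = 0, which factors as (x - (6))(x - (4)) = 0.
Roots r₁ = 6, r₂ = 4 (distinct).
General solution: a(n) = A·(6)^n + B·(4)^n.
From a(0) = 5: A + B = 5.
From a(1) = 0: 6A + 4B = 0.
Solving: A = -10, B = 15.
So a(n) = 15 \cdot 4^{n} - 10 \cdot 6^{n}.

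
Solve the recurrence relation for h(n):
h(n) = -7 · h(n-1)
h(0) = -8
Pure geometric recurrence with ratio -7.
By induction h(n) = h(0) · (-7)^n = - 8 \left(-7\right)^{n}.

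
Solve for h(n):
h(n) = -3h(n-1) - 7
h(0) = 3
First-order linear non-homogeneous.
Homogeneous solution: h_h(n) = A·(-3)^n.
Try constant particular solution h_p = K: K = -3K - 7 ⇒ K = - \frac{7}{4}.
General: h(n) = A·(-3)^n - \frac{7}{4}.
Apply h(0) = 3: A - \frac{7}{4} = 3 ⇒ A = \frac{19}{4}.
So h(n) = \frac{19 \left(-3\right)^{n}}{4} - \frac{7}{4}.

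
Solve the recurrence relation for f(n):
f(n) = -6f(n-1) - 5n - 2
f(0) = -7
First-order linear with linear forcing.
Homogeneous solution: f_h(n) = A·(-6)^n.
Try particular f_p(n) = pn + q. Substituting:
  pn + q = -6(p(n-1) + q) - 5n - 2.
Matching the n-coefficient: p = -6p - 5 ⇒ p = - \frac{5}{7}.
Matching constants: q = 6p - 6q - 2 ⇒ q = - \frac{44}{49}.
General: f(n) = A·(-6)^n - \frac{5 n}{7} - \frac{44}{49}.
Apply f(0) = -7: A - \frac{44}{49} = -7 ⇒ A = - \frac{299}{49}.
So f(n) = - \frac{299 \left(-6\right)^{n}}{49} - \frac{5 n}{7} - \frac{44}{49}.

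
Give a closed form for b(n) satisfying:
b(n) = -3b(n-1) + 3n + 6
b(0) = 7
First-order linear with linear forcing.
Homogeneous solution: b_h(n) = A·(-3)^n.
Try particular b_p(n) = pn + q. Substituting:
  pn + q = -3(p(n-1) + q) + 3n + 6.
Matching the n-coefficient: p = -3p + 3 ⇒ p = \frac{3}{4}.
Matching constants: q = 3p - 3q + 6 ⇒ q = \frac{33}{16}.
General: b(n) = A·(-3)^n + \frac{3 n}{4} + \frac{33}{16}.
Apply b(0) = 7: A + \frac{33}{16} = 7 ⇒ A = \frac{79}{16}.
So b(n) = \frac{79 \left(-3\right)^{n}}{16} + \frac{3 n}{4} + \frac{33}{16}.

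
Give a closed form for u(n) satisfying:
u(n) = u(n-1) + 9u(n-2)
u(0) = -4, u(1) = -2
Characteristic equation: x² - x - 9 = 0.
Discriminant Δ = (1)² + 4·(9) = 37.
Roots r₁,₂ = (1 ± √37)/2, so r₁ = \frac{1}{2} + \frac{\sqrt{37}}{2}, r₂ = \frac{1}{2} - \frac{\sqrt{37}}{2}.
General solution: u(n) = A·r₁^n + B·r₂^n.
From the initial conditions, A + B = -4 and r₁A + r₂B = -2.
Since r₁ - r₂ = √37: A = (-2 - (-4)r₂)/√37 = -2, and B = -4 - A = -2.
So u(n) = \left(-2\right)\left(\frac{1}{2} + \frac{\sqrt{37}}{2}\right)^n + \left(-2\right)\left(\frac{1}{2} - \frac{\sqrt{37}}{2}\right)^n.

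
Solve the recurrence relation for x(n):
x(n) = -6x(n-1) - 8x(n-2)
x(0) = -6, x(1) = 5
Characteristic equation: x² + 6x + 8 = 0, which factors as (x - (-2))(x - (-4)) = 0.
Roots r₁ = -2, r₂ = -4 (distinct).
General solution: x(n) = A·(-2)^n + B·(-4)^n.
From x(0) = -6: A + B = -6.
From x(1) = 5: -2A - 4B = 5.
Solving: A = - \frac{19}{2}, B = \frac{7}{2}.
So x(n) = - \frac{19 \left(-2\right)^{n}}{2} + \frac{7 \left(-4\right)^{n}}{2}.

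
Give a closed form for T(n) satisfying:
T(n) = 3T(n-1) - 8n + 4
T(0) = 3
First-order linear with linear forcing.
Homogeneous solution: T_h(n) = A·(3)^n.
Try particular T_p(n) = pn + q. Substituting:
  pn + q = 3(p(n-1) + q) - 8n + 4.
Matching the n-coefficient: p = 3p - 8 ⇒ p = 4.
Matching constants: q = -3p + 3q + 4 ⇒ q = 4.
General: T(n) = A·(3)^n + 4 n + 4.
Apply T(0) = 3: A + 4 = 3 ⇒ A = -1.
So T(n) = - 3^{n} + 4 n + 4.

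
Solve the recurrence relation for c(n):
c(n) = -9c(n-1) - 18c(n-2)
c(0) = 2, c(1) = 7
Characteristic equation: x² + 9x + 18 = 0, which factors as (x - (-3))(x - (-6)) = 0.
Roots r₁ = -3, r₂ = -6 (distinct).
General solution: c(n) = A·(-3)^n + B·(-6)^n.
From c(0) = 2: A + B = 2.
From c(1) = 7: -3A - 6B = 7.
Solving: A = \frac{19}{3}, B = - \frac{13}{3}.
So c(n) = \frac{19 \left(-3\right)^{n}}{3} - \frac{13 \left(-6\right)^{n}}{3}.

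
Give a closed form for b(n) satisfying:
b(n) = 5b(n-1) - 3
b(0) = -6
First-order linear non-homogeneous.
Homogeneous solution: b_h(n) = A·(5)^n.
Try constant particular solution b_p = K: K = 5K - 3 ⇒ K = \frac{3}{4}.
General: b(n) = A·(5)^n + \frac{3}{4}.
Apply b(0) = -6: A + \frac{3}{4} = -6 ⇒ A = - \frac{27}{4}.
So b(n) = \frac{3}{4} - \frac{27 \cdot 5^{n}}{4}.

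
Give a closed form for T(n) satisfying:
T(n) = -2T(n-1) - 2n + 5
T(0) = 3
First-order linear with linear forcing.
Homogeneous solution: T_h(n) = A·(-2)^n.
Try particular T_p(n) = pn + q. Substituting:
  pn + q = -2(p(n-1) + q) - 2n + 5.
Matching the n-coefficient: p = -2p - 2 ⇒ p = - \frac{2}{3}.
Matching constants: q = 2p - 2q + 5 ⇒ q = \frac{11}{9}.
General: T(n) = A·(-2)^n - \frac{2 n}{3} + \frac{11}{9}.
Apply T(0) = 3: A + \frac{11}{9} = 3 ⇒ A = \frac{16}{9}.
So T(n) = \frac{16 \left(-2\right)^{n}}{9} - \frac{2 n}{3} + \frac{11}{9}.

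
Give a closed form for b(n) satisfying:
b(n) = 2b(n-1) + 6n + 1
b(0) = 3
First-order linear with linear forcing.
Homogeneous solution: b_h(n) = A·(2)^n.
Try particular b_p(n) = pn + q. Substituting:
  pn + q = 2(p(n-1) + q) + 6n + 1.
Matching the n-coefficient: p = 2p + 6 ⇒ p = -6.
Matching constants: q = -2p + 2q + 1 ⇒ q = -13.
General: b(n) = A·(2)^n - 6 n - 13.
Apply b(0) = 3: A - 13 = 3 ⇒ A = 16.
So b(n) = 16 \cdot 2^{n} - 6 n - 13.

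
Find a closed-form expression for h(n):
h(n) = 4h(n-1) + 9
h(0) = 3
First-order linear non-homogeneous.
Homogeneous solution: h_h(n) = A·(4)^n.
Try constant particular solution h_p = K: K = 4K + 9 ⇒ K = -3.
General: h(n) = A·(4)^n - 3.
Apply h(0) = 3: A - 3 = 3 ⇒ A = 6.
So h(n) = 6 \cdot 4^{n} - 3.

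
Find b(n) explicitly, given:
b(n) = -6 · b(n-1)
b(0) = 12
Pure geometric recurrence with ratio -6.
By induction b(n) = b(0) · (-6)^n = 12 \left(-6\right)^{n}.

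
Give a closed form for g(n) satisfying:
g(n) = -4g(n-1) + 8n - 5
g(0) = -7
First-order linear with linear forcing.
Homogeneous solution: g_h(n) = A·(-4)^n.
Try particular g_p(n) = pn + q. Substituting:
  pn + q = -4(p(n-1) + q) + 8n - 5.
Matching the n-coefficient: p = -4p + 8 ⇒ p = \frac{8}{5}.
Matching constants: q = 4p - 4q - 5 ⇒ q = \frac{7}{25}.
General: g(n) = A·(-4)^n + \frac{8 n}{5} + \frac{7}{25}.
Apply g(0) = -7: A + \frac{7}{25} = -7 ⇒ A = - \frac{182}{25}.
So g(n) = - \frac{182 \left(-4\right)^{n}}{25} + \frac{8 n}{5} + \frac{7}{25}.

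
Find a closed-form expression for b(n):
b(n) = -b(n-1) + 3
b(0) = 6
First-order linear non-homogeneous.
Homogeneous solution: b_h(n) = A·(-1)^n.
Try constant particular solution b_p = K: K = -K + 3 ⇒ K = \frac{3}{2}.
General: b(n) = A·(-1)^n + \frac{3}{2}.
Apply b(0) = 6: A + \frac{3}{2} = 6 ⇒ A = \frac{9}{2}.
So b(n) = \frac{9 \left(-1\right)^{n}}{2} + \frac{3}{2}.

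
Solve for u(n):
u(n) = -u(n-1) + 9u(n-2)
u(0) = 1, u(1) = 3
Characteristic equation: x² + x - 9 = 0.
Discriminant Δ = (-1)² + 4·(9) = 37.
Roots r₁,₂ = (-1 ± √37)/2, so r₁ = - \frac{1}{2} + \frac{\sqrt{37}}{2}, r₂ = - \frac{\sqrt{37}}{2} - \frac{1}{2}.
General solution: u(n) = A·r₁^n + B·r₂^n.
From the initial conditions, A + B = 1 and r₁A + r₂B = 3.
Since r₁ - r₂ = √37: A = (3 - (1)r₂)/√37 = \frac{1}{2} + \frac{7 \sqrt{37}}{74}, and B = 1 - A = \frac{1}{2} - \frac{7 \sqrt{37}}{74}.
So u(n) = \left(\frac{1}{2} + \frac{7 \sqrt{37}}{74}\right)\left(- \frac{1}{2} + \frac{\sqrt{37}}{2}\right)^n + \left(\frac{1}{2} - \frac{7 \sqrt{37}}{74}\right)\left(- \frac{\sqrt{37}}{2} - \frac{1}{2}\right)^n.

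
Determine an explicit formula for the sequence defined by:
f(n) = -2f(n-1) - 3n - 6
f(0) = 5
First-order linear with linear forcing.
Homogeneous solution: f_h(n) = A·(-2)^n.
Try particular f_p(n) = pn + q. Substituting:
  pn + q = -2(p(n-1) + q) - 3n - 6.
Matching the n-coefficient: p = -2p - 3 ⇒ p = -1.
Matching constants: q = 2p - 2q - 6 ⇒ q = - \frac{8}{3}.
General: f(n) = A·(-2)^n - n - \frac{8}{3}.
Apply f(0) = 5: A - \frac{8}{3} = 5 ⇒ A = \frac{23}{3}.
So f(n) = \frac{23 \left(-2\right)^{n}}{3} - n - \frac{8}{3}.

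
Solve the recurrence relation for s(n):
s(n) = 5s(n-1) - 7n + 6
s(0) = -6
First-order linear with linear forcing.
Homogeneous solution: s_h(n) = A·(5)^n.
Try particular s_p(n) = pn + q. Substituting:
  pn + q = 5(p(n-1) + q) - 7n + 6.
Matching the n-coefficient: p = 5p - 7 ⇒ p = \frac{7}{4}.
Matching constants: q = -5p + 5q + 6 ⇒ q = \frac{11}{16}.
General: s(n) = A·(5)^n + \frac{7 n}{4} + \frac{11}{16}.
Apply s(0) = -6: A + \frac{11}{16} = -6 ⇒ A = - \frac{107}{16}.
So s(n) = - \frac{107 \cdot 5^{n}}{16} + \frac{7 n}{4} + \frac{11}{16}.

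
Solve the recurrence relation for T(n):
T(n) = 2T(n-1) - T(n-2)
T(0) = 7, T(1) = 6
Characteristic equation: x² - 2x + 1 = 0, which is (x - (1))².
Repeated root r = 1.
General solution: T(n) = (A + Bn)·(1)^n.
From T(0) = 7: A = 7.
From T(1) = 6: (A + B)·(1) = 6 ⇒ B = -1.
So T(n) = \left(7 - n\right) \cdot (1)^n.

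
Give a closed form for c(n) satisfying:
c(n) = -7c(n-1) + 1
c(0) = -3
First-order linear non-homogeneous.
Homogeneous solution: c_h(n) = A·(-7)^n.
Try constant particular solution c_p = K: K = -7K + 1 ⇒ K = \frac{1}{8}.
General: c(n) = A·(-7)^n + \frac{1}{8}.
Apply c(0) = -3: A + \frac{1}{8} = -3 ⇒ A = - \frac{25}{8}.
So c(n) = \frac{1}{8} - \frac{25 \left(-7\right)^{n}}{8}.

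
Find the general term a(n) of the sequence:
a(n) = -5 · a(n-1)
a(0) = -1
Pure geometric recurrence with ratio -5.
By induction a(n) = a(0) · (-5)^n = - \left(-5\right)^{n}.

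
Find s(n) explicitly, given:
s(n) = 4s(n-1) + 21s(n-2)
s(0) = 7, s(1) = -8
Characteristic equation: x² - 4x - 21 = 0, which factors as (x - (-3))(x - (7)) = 0.
Roots r₁ = -3, r₂ = 7 (distinct).
General solution: s(n) = A·(-3)^n + B·(7)^n.
From s(0) = 7: A + B = 7.
From s(1) = -8: -3A + 7B = -8.
Solving: A = \frac{57}{10}, B = \frac{13}{10}.
So s(n) = \frac{57 \left(-3\right)^{n}}{10} + \frac{13 \cdot 7^{n}}{10}.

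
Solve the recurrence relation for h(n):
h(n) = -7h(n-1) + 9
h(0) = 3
First-order linear non-homogeneous.
Homogeneous solution: h_h(n) = A·(-7)^n.
Try constant particular solution h_p = K: K = -7K + 9 ⇒ K = \frac{9}{8}.
General: h(n) = A·(-7)^n + \frac{9}{8}.
Apply h(0) = 3: A + \frac{9}{8} = 3 ⇒ A = \frac{15}{8}.
So h(n) = \frac{15 \left(-7\right)^{n}}{8} + \frac{9}{8}.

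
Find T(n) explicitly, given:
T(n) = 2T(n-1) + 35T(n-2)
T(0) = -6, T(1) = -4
Characteristic equation: x² - 2x - 35 = 0, which factors as (x - (-5))(x - (7)) = 0.
Roots r₁ = -5, r₂ = 7 (distinct).
General solution: T(n) = A·(-5)^n + B·(7)^n.
From T(0) = -6: A + B = -6.
From T(1) = -4: -5A + 7B = -4.
Solving: A = - \frac{19}{6}, B = - \frac{17}{6}.
So T(n) = - \frac{19 \left(-5\right)^{n}}{6} - \frac{17 \cdot 7^{n}}{6}.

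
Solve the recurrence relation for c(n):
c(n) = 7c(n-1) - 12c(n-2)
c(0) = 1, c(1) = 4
Characteristic equation: x² - 7x + 12 = 0, which factors as (x - (3))(x - (4)) = 0.
Roots r₁ = 3, r₂ = 4 (distinct).
General solution: c(n) = A·(3)^n + B·(4)^n.
From c(0) = 1: A + B = 1.
From c(1) = 4: 3A + 4B = 4.
Solving: A = 0, B = 1.
So c(n) = 4^{n}.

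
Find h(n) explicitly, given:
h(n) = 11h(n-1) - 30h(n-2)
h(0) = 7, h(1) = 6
Characteristic equation: x² - 11x + 30 = 0, which factors as (x - (5))(x - (6)) = 0.
Roots r₁ = 5, r₂ = 6 (distinct).
General solution: h(n) = A·(5)^n + B·(6)^n.
From h(0) = 7: A + B = 7.
From h(1) = 6: 5A + 6B = 6.
Solving: A = 36, B = -29.
So h(n) = 36 \cdot 5^{n} - 29 \cdot 6^{n}.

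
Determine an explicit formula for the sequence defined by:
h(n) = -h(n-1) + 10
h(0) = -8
First-order linear non-homogeneous.
Homogeneous solution: h_h(n) = A·(-1)^n.
Try constant particular solution h_p = K: K = -K + 10 ⇒ K = 5.
General: h(n) = A·(-1)^n + 5.
Apply h(0) = -8: A + 5 = -8 ⇒ A = -13.
So h(n) = 5 - 13 \left(-1\right)^{n}.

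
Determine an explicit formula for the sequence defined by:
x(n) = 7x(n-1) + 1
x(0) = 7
First-order linear non-homogeneous.
Homogeneous solution: x_h(n) = A·(7)^n.
Try constant particular solution x_p = K: K = 7K + 1 ⇒ K = - \frac{1}{6}.
General: x(n) = A·(7)^n - \frac{1}{6}.
Apply x(0) = 7: A - \frac{1}{6} = 7 ⇒ A = \frac{43}{6}.
So x(n) = \frac{43 \cdot 7^{n}}{6} - \frac{1}{6}.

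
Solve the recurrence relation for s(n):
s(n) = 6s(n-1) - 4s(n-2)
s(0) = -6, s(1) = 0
Characteristic equation: x² - 6x + 4 = 0.
Discriminant Δ = (6)² + 4·(-4) = 20.
Roots r₁,₂ = (6 ± √20)/2, so r₁ = \sqrt{5} + 3, r₂ = 3 - \sqrt{5}.
General solution: s(n) = A·r₁^n + B·r₂^n.
From the initial conditions, A + B = -6 and r₁A + r₂B = 0.
Since r₁ - r₂ = √20: A = (0 - (-6)r₂)/√20 = -3 + \frac{9 \sqrt{5}}{5}, and B = -6 - A = - \frac{9 \sqrt{5}}{5} - 3.
So s(n) = \left(-3 + \frac{9 \sqrt{5}}{5}\right)\left(\sqrt{5} + 3\right)^n + \left(- \frac{9 \sqrt{5}}{5} - 3\right)\left(3 - \sqrt{5}\right)^n.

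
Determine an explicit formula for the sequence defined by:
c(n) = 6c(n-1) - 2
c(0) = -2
First-order linear non-homogeneous.
Homogeneous solution: c_h(n) = A·(6)^n.
Try constant particular solution c_p = K: K = 6K - 2 ⇒ K = \frac{2}{5}.
General: c(n) = A·(6)^n + \frac{2}{5}.
Apply c(0) = -2: A + \frac{2}{5} = -2 ⇒ A = - \frac{12}{5}.
So c(n) = \frac{2}{5} - \frac{12 \cdot 6^{n}}{5}.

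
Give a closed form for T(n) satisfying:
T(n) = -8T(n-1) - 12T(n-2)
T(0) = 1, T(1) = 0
Characteristic equation: x² + 8x + 12 = 0, which factors as (x - (-2))(x - (-6)) = 0.
Roots r₁ = -2, r₂ = -6 (distinct).
General solution: T(n) = A·(-2)^n + B·(-6)^n.
From T(0) = 1: A + B = 1.
From T(1) = 0: -2A - 6B = 0.
Solving: A = \frac{3}{2}, B = - \frac{1}{2}.
So T(n) = \frac{3 \left(-2\right)^{n}}{2} - \frac{\left(-6\right)^{n}}{2}.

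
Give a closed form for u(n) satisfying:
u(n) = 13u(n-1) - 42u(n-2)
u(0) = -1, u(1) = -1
Characteristic equation: x² - 13x + 42 = 0, which factors as (x - (6))(x - (7)) = 0.
Roots r₁ = 6, r₂ = 7 (distinct).
General solution: u(n) = A·(6)^n + B·(7)^n.
From u(0) = -1: A + B = -1.
From u(1) = -1: 6A + 7B = -1.
Solving: A = -6, B = 5.
So u(n) = - 6 \cdot 6^{n} + 5 \cdot 7^{n}.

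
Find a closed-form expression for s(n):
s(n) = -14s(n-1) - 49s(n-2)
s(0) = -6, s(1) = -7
Characteristic equation: x² + 14x + 49 = 0, which is (x - (-7))².
Repeated root r = -7.
General solution: s(n) = (A + Bn)·(-7)^n.
From s(0) = -6: A = -6.
From s(1) = -7: (A + B)·(-7) = -7 ⇒ B = 7.
So s(n) = \left(7 n - 6\right) \cdot (-7)^n.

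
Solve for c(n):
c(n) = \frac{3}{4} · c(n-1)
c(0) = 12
Pure geometric recurrence with ratio \frac{3}{4}.
By induction c(n) = c(0) · (\frac{3}{4})^n = 12 \left(\frac{3}{4}\right)^{n}.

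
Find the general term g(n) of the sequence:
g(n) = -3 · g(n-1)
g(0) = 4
Pure geometric recurrence with ratio -3.
By induction g(n) = g(0) · (-3)^n = 4 \left(-3\right)^{n}.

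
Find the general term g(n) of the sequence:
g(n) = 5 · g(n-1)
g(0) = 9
Pure geometric recurrence with ratio 5.
By induction g(n) = g(0) · (5)^n = 9 \cdot 5^{n}.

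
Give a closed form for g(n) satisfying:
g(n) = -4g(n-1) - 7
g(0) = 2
First-order linear non-homogeneous.
Homogeneous solution: g_h(n) = A·(-4)^n.
Try constant particular solution g_p = K: K = -4K - 7 ⇒ K = - \frac{7}{5}.
General: g(n) = A·(-4)^n - \frac{7}{5}.
Apply g(0) = 2: A - \frac{7}{5} = 2 ⇒ A = \frac{17}{5}.
So g(n) = \frac{17 \left(-4\right)^{n}}{5} - \frac{7}{5}.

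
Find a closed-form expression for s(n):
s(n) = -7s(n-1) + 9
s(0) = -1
First-order linear non-homogeneous.
Homogeneous solution: s_h(n) = A·(-7)^n.
Try constant particular solution s_p = K: K = -7K + 9 ⇒ K = \frac{9}{8}.
General: s(n) = A·(-7)^n + \frac{9}{8}.
Apply s(0) = -1: A + \frac{9}{8} = -1 ⇒ A = - \frac{17}{8}.
So s(n) = \frac{9}{8} - \frac{17 \left(-7\right)^{n}}{8}.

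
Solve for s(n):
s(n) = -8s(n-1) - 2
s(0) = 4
First-order linear non-homogeneous.
Homogeneous solution: s_h(n) = A·(-8)^n.
Try constant particular solution s_p = K: K = -8K - 2 ⇒ K = - \frac{2}{9}.
General: s(n) = A·(-8)^n - \frac{2}{9}.
Apply s(0) = 4: A - \frac{2}{9} = 4 ⇒ A = \frac{38}{9}.
So s(n) = \frac{38 \left(-8\right)^{n}}{9} - \frac{2}{9}.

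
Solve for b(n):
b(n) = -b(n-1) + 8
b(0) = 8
First-order linear non-homogeneous.
Homogeneous solution: b_h(n) = A·(-1)^n.
Try constant particular solution b_p = K: K = -K + 8 ⇒ K = 4.
General: b(n) = A·(-1)^n + 4.
Apply b(0) = 8: A + 4 = 8 ⇒ A = 4.
So b(n) = 4 \left(-1\right)^{n} + 4.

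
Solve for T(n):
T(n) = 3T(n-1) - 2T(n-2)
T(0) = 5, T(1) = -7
Characteristic equation: x² - 3x + 2 = 0, which factors as (x - (2))(x - (1)) = 0.
Roots r₁ = 2, r₂ = 1 (distinct).
General solution: T(n) = A·(2)^n + B·(1)^n.
From T(0) = 5: A + B = 5.
From T(1) = -7: 2A + B = -7.
Solving: A = -12, B = 17.
So T(n) = 17 - 12 \cdot 2^{n}.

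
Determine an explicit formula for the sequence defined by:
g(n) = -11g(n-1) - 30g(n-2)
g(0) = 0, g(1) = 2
Characteristic equation: x² + 11x + 30 = 0, which factors as (x - (-6))(x - (-5)) = 0.
Roots r₁ = -6, r₂ = -5 (distinct).
General solution: g(n) = A·(-6)^n + B·(-5)^n.
From g(0) = 0: A + B = 0.
From g(1) = 2: -6A - 5B = 2.
Solving: A = -2, B = 2.
So g(n) = 2 \left(-5\right)^{n} - 2 \left(-6\right)^{n}.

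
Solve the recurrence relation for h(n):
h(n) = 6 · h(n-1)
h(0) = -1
Pure geometric recurrence with ratio 6.
By induction h(n) = h(0) · (6)^n = - 6^{n}.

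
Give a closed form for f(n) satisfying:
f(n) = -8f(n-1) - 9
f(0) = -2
First-order linear non-homogeneous.
Homogeneous solution: f_h(n) = A·(-8)^n.
Try constant particular solution f_p = K: K = -8K - 9 ⇒ K = -1.
General: f(n) = A·(-8)^n - 1.
Apply f(0) = -2: A - 1 = -2 ⇒ A = -1.
So f(n) = - \left(-8\right)^{n} - 1.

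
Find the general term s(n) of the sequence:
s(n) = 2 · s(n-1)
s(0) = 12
Pure geometric recurrence with ratio 2.
By induction s(n) = s(0) · (2)^n = 12 \cdot 2^{n}.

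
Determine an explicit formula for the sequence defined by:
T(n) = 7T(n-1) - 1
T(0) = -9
First-order linear non-homogeneous.
Homogeneous solution: T_h(n) = A·(7)^n.
Try constant particular solution T_p = K: K = 7K - 1 ⇒ K = \frac{1}{6}.
General: T(n) = A·(7)^n + \frac{1}{6}.
Apply T(0) = -9: A + \frac{1}{6} = -9 ⇒ A = - \frac{55}{6}.
So T(n) = \frac{1}{6} - \frac{55 \cdot 7^{n}}{6}.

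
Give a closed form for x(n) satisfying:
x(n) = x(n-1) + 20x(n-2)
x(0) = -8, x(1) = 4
Characteristic equation: x² - x - 20 = 0, which factors as (x - (5))(x - (-4)) = 0.
Roots r₁ = 5, r₂ = -4 (distinct).
General solution: x(n) = A·(5)^n + B·(-4)^n.
From x(0) = -8: A + B = -8.
From x(1) = 4: 5A - 4B = 4.
Solving: A = - \frac{28}{9}, B = - \frac{44}{9}.
So x(n) = - \frac{44 \left(-4\right)^{n}}{9} - \frac{28 \cdot 5^{n}}{9}.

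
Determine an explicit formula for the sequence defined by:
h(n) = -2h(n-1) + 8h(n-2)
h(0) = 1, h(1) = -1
Characteristic equation: x² + 2x - 8 = 0, which factors as (x - (-4))(x - (2)) = 0.
Roots r₁ = -4, r₂ = 2 (distinct).
General solution: h(n) = A·(-4)^n + B·(2)^n.
From h(0) = 1: A + B = 1.
From h(1) = -1: -4A + 2B = -1.
Solving: A = \frac{1}{2}, B = \frac{1}{2}.
So h(n) = \frac{\left(-4\right)^{n}}{2} + \frac{2^{n}}{2}.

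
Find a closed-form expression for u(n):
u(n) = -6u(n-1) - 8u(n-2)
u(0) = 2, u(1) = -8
Characteristic equation: x² + 6x + 8 = 0, which factors as (x - (-4))(x - (-2)) = 0.
Roots r₁ = -4, r₂ = -2 (distinct).
General solution: u(n) = A·(-4)^n + B·(-2)^n.
From u(0) = 2: A + B = 2.
From u(1) = -8: -4A - 2B = -8.
Solving: A = 2, B = 0.
So u(n) = 2 \left(-4\right)^{n}.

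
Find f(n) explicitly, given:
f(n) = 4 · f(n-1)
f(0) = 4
Pure geometric recurrence with ratio 4.
By induction f(n) = f(0) · (4)^n = 4 \cdot 4^{n}.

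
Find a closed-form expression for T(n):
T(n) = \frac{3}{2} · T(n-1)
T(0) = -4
Pure geometric recurrence with ratio \frac{3}{2}.
By induction T(n) = T(0) · (\frac{3}{2})^n = - 4 \left(\frac{3}{2}\right)^{n}.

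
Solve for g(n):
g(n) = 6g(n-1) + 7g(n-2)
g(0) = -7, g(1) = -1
Characteristic equation: x² - 6x - 7 = 0, which factors as (x - (-1))(x - (7)) = 0.
Roots r₁ = -1, r₂ = 7 (distinct).
General solution: g(n) = A·(-1)^n + B·(7)^n.
From g(0) = -7: A + B = -7.
From g(1) = -1: -A + 7B = -1.
Solving: A = -6, B = -1.
So g(n) = - 6 \left(-1\right)^{n} - 7^{n}.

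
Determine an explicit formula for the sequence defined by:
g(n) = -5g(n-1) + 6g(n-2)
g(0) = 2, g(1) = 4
Characteristic equation: x² + 5x - 6 = 0, which factors as (x - (1))(x - (-6)) = 0.
Roots r₁ = 1, r₂ = -6 (distinct).
General solution: g(n) = A·(1)^n + B·(-6)^n.
From g(0) = 2: A + B = 2.
From g(1) = 4: A - 6B = 4.
Solving: A = \frac{16}{7}, B = - \frac{2}{7}.
So g(n) = \frac{16}{7} - \frac{2 \left(-6\right)^{n}}{7}.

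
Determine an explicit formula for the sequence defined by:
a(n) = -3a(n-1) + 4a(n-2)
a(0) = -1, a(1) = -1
Characteristic equation: x² + 3x - 4 = 0, which factors as (x - (-4))(x - (1)) = 0.
Roots r₁ = -4, r₂ = 1 (distinct).
General solution: a(n) = A·(-4)^n + B·(1)^n.
From a(0) = -1: A + B = -1.
From a(1) = -1: -4A + B = -1.
Solving: A = 0, B = -1.
So a(n) = -1.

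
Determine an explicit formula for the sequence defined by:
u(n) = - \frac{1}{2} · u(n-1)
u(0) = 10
Pure geometric recurrence with ratio - \frac{1}{2}.
By induction u(n) = u(0) · (- \frac{1}{2})^n = 10 \left(- \frac{1}{2}\right)^{n}.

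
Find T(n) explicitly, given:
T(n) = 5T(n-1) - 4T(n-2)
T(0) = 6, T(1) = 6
Characteristic equation: x² - 5x + 4 = 0, which factors as (x - (1))(x - (4)) = 0.
Roots r₁ = 1, r₂ = 4 (distinct).
General solution: T(n) = A·(1)^n + B·(4)^n.
From T(0) = 6: A + B = 6.
From T(1) = 6: A + 4B = 6.
Solving: A = 6, B = 0.
So T(n) = 6.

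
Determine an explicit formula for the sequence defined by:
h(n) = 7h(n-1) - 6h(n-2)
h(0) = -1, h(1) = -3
Characteristic equation: x² - 7x + 6 = 0, which factors as (x - (6))(x - (1)) = 0.
Roots r₁ = 6, r₂ = 1 (distinct).
General solution: h(n) = A·(6)^n + B·(1)^n.
From h(0) = -1: A + B = -1.
From h(1) = -3: 6A + B = -3.
Solving: A = - \frac{2}{5}, B = - \frac{3}{5}.
So h(n) = - \frac{2 \cdot 6^{n}}{5} - \frac{3}{5}.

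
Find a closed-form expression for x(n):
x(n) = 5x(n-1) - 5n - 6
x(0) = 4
First-order linear with linear forcing.
Homogeneous solution: x_h(n) = A·(5)^n.
Try particular x_p(n) = pn + q. Substituting:
  pn + q = 5(p(n-1) + q) - 5n - 6.
Matching the n-coefficient: p = 5p - 5 ⇒ p = \frac{5}{4}.
Matching constants: q = -5p + 5q - 6 ⇒ q = \frac{49}{16}.
General: x(n) = A·(5)^n + \frac{5 n}{4} + \frac{49}{16}.
Apply x(0) = 4: A + \frac{49}{16} = 4 ⇒ A = \frac{15}{16}.
So x(n) = \frac{15 \cdot 5^{n}}{16} + \frac{5 n}{4} + \frac{49}{16}.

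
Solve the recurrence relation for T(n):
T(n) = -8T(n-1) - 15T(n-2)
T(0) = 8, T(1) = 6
Characteristic equation: x² + 8x + 15 = 0, which factors as (x - (-5))(x - (-3)) = 0.
Roots r₁ = -5, r₂ = -3 (distinct).
General solution: T(n) = A·(-5)^n + B·(-3)^n.
From T(0) = 8: A + B = 8.
From T(1) = 6: -5A - 3B = 6.
Solving: A = -15, B = 23.
So T(n) = 23 \left(-3\right)^{n} - 15 \left(-5\right)^{n}.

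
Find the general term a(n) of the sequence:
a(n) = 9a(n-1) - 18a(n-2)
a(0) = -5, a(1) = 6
Characteristic equation: x² - 9x + 18 = 0, which factors as (x - (6))(x - (3)) = 0.
Roots r₁ = 6, r₂ = 3 (distinct).
General solution: a(n) = A·(6)^n + B·(3)^n.
From a(0) = -5: A + B = -5.
From a(1) = 6: 6A + 3B = 6.
Solving: A = 7, B = -12.
So a(n) = - 12 \cdot 3^{n} + 7 \cdot 6^{n}.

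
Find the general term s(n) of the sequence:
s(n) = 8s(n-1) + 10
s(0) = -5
First-order linear non-homogeneous.
Homogeneous solution: s_h(n) = A·(8)^n.
Try constant particular solution s_p = K: K = 8K + 10 ⇒ K = - \frac{10}{7}.
General: s(n) = A·(8)^n - \frac{10}{7}.
Apply s(0) = -5: A - \frac{10}{7} = -5 ⇒ A = - \frac{25}{7}.
So s(n) = - \frac{25 \cdot 8^{n}}{7} - \frac{10}{7}.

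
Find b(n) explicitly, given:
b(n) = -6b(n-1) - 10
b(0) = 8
First-order linear non-homogeneous.
Homogeneous solution: b_h(n) = A·(-6)^n.
Try constant particular solution b_p = K: K = -6K - 10 ⇒ K = - \frac{10}{7}.
General: b(n) = A·(-6)^n - \frac{10}{7}.
Apply b(0) = 8: A - \frac{10}{7} = 8 ⇒ A = \frac{66}{7}.
So b(n) = \frac{66 \left(-6\right)^{n}}{7} - \frac{10}{7}.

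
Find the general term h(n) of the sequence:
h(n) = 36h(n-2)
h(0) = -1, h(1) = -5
Characteristic equation: x² - 36 = 0, which factors as (x - (-6))(x - (6)) = 0.
Roots r₁ = -6, r₂ = 6 (distinct).
General solution: h(n) = A·(-6)^n + B·(6)^n.
From h(0) = -1: A + B = -1.
From h(1) = -5: -6A + 6B = -5.
Solving: A = - \frac{1}{12}, B = - \frac{11}{12}.
So h(n) = - \frac{\left(-6\right)^{n}}{12} - \frac{11 \cdot 6^{n}}{12}.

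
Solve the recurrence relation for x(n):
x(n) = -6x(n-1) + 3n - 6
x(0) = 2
First-order linear with linear forcing.
Homogeneous solution: x_h(n) = A·(-6)^n.
Try particular x_p(n) = pn + q. Substituting:
  pn + q = -6(p(n-1) + q) + 3n - 6.
Matching the n-coefficient: p = -6p + 3 ⇒ p = \frac{3}{7}.
Matching constants: q = 6p - 6q - 6 ⇒ q = - \frac{24}{49}.
General: x(n) = A·(-6)^n + \frac{3 n}{7} - \frac{24}{49}.
Apply x(0) = 2: A - \frac{24}{49} = 2 ⇒ A = \frac{122}{49}.
So x(n) = \frac{122 \left(-6\right)^{n}}{49} + \frac{3 n}{7} - \frac{24}{49}.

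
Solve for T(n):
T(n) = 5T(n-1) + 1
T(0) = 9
First-order linear non-homogeneous.
Homogeneous solution: T_h(n) = A·(5)^n.
Try constant particular solution T_p = K: K = 5K + 1 ⇒ K = - \frac{1}{4}.
General: T(n) = A·(5)^n - \frac{1}{4}.
Apply T(0) = 9: A - \frac{1}{4} = 9 ⇒ A = \frac{37}{4}.
So T(n) = \frac{37 \cdot 5^{n}}{4} - \frac{1}{4}.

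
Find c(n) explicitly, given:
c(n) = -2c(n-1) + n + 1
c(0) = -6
First-order linear with linear forcing.
Homogeneous solution: c_h(n) = A·(-2)^n.
Try particular c_p(n) = pn + q. Substituting:
  pn + q = -2(p(n-1) + q) + n + 1.
Matching the n-coefficient: p = -2p + 1 ⇒ p = \frac{1}{3}.
Matching constants: q = 2p - 2q + 1 ⇒ q = \frac{5}{9}.
General: c(n) = A·(-2)^n + \frac{n}{3} + \frac{5}{9}.
Apply c(0) = -6: A + \frac{5}{9} = -6 ⇒ A = - \frac{59}{9}.
So c(n) = - \frac{59 \left(-2\right)^{n}}{9} + \frac{n}{3} + \frac{5}{9}.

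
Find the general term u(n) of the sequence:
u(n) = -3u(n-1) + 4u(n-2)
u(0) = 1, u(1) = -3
Characteristic equation: x² + 3x - 4 = 0, which factors as (x - (1))(x - (-4)) = 0.
Roots r₁ = 1, r₂ = -4 (distinct).
General solution: u(n) = A·(1)^n + B·(-4)^n.
From u(0) = 1: A + B = 1.
From u(1) = -3: A - 4B = -3.
Solving: A = \frac{1}{5}, B = \frac{4}{5}.
So u(n) = \frac{4 \left(-4\right)^{n}}{5} + \frac{1}{5}.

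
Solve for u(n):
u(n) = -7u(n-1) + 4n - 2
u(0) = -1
First-order linear with linear forcing.
Homogeneous solution: u_h(n) = A·(-7)^n.
Try particular u_p(n) = pn + q. Substituting:
  pn + q = -7(p(n-1) + q) + 4n - 2.
Matching the n-coefficient: p = -7p + 4 ⇒ p = \frac{1}{2}.
Matching constants: q = 7p - 7q - 2 ⇒ q = \frac{3}{16}.
General: u(n) = A·(-7)^n + \frac{n}{2} + \frac{3}{16}.
Apply u(0) = -1: A + \frac{3}{16} = -1 ⇒ A = - \frac{19}{16}.
So u(n) = - \frac{19 \left(-7\right)^{n}}{16} + \frac{n}{2} + \frac{3}{16}.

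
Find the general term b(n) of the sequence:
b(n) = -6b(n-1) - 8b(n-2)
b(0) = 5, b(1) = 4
Characteristic equation: x² + 6x + 8 = 0, which factors as (x - (-2))(x - (-4)) = 0.
Roots r₁ = -2, r₂ = -4 (distinct).
General solution: b(n) = A·(-2)^n + B·(-4)^n.
From b(0) = 5: A + B = 5.
From b(1) = 4: -2A - 4B = 4.
Solving: A = 12, B = -7.
So b(n) = 12 \left(-2\right)^{n} - 7 \left(-4\right)^{n}.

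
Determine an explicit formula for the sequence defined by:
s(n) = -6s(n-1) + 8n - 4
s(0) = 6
First-order linear with linear forcing.
Homogeneous solution: s_h(n) = A·(-6)^n.
Try particular s_p(n) = pn + q. Substituting:
  pn + q = -6(p(n-1) + q) + 8n - 4.
Matching the n-coefficient: p = -6p + 8 ⇒ p = \frac{8}{7}.
Matching constants: q = 6p - 6q - 4 ⇒ q = \frac{20}{49}.
General: s(n) = A·(-6)^n + \frac{8 n}{7} + \frac{20}{49}.
Apply s(0) = 6: A + \frac{20}{49} = 6 ⇒ A = \frac{274}{49}.
So s(n) = \frac{274 \left(-6\right)^{n}}{49} + \frac{8 n}{7} + \frac{20}{49}.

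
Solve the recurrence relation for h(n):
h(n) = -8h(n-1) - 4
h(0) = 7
First-order linear non-homogeneous.
Homogeneous solution: h_h(n) = A·(-8)^n.
Try constant particular solution h_p = K: K = -8K - 4 ⇒ K = - \frac{4}{9}.
General: h(n) = A·(-8)^n - \frac{4}{9}.
Apply h(0) = 7: A - \frac{4}{9} = 7 ⇒ A = \frac{67}{9}.
So h(n) = \frac{67 \left(-8\right)^{n}}{9} - \frac{4}{9}.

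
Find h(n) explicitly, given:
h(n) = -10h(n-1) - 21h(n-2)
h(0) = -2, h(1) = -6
Characteristic equation: x² + 10x + 21 = 0, which factors as (x - (-7))(x - (-3)) = 0.
Roots r₁ = -7, r₂ = -3 (distinct).
General solution: h(n) = A·(-7)^n + B·(-3)^n.
From h(0) = -2: A + B = -2.
From h(1) = -6: -7A - 3B = -6.
Solving: A = 3, B = -5.
So h(n) = - 5 \left(-3\right)^{n} + 3 \left(-7\right)^{n}.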